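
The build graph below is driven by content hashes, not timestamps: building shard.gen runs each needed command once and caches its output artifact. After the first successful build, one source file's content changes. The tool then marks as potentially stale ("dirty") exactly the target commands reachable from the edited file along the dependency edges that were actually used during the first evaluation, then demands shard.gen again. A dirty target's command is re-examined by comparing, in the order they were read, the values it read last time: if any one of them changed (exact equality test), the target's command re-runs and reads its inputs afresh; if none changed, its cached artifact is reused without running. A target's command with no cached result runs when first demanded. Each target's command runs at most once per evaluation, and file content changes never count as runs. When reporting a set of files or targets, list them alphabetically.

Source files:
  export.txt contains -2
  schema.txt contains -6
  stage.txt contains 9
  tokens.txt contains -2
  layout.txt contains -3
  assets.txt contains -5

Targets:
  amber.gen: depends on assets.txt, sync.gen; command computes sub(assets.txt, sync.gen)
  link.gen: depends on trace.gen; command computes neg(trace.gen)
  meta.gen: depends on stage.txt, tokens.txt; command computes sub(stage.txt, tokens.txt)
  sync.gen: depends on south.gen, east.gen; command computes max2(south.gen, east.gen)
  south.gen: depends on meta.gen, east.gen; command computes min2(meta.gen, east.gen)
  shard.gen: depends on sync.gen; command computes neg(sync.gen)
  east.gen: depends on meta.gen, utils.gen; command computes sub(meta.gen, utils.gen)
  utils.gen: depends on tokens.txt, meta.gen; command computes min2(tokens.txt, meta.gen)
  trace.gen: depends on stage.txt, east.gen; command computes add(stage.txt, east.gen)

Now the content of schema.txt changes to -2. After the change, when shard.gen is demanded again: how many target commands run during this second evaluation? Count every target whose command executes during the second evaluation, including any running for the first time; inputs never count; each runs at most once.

Initial pass — values computed on the first demand:
  meta.gen = sub(9, -2) = 11
  utils.gen = min2(-2, 11) = -2
  east.gen = sub(11, -2) = 13
  south.gen = min2(11, 13) = 11
  sync.gen = max2(11, 13) = 13
  shard.gen = neg(13) = -13

Second demand — change propagation:
  no demanded computation ever read schema.txt, so the edit dirties nothing and nothing runs.

The important point: nothing the output needs ever reads schema.txt, so the edit is invisible to it.

Run set: none (0 run).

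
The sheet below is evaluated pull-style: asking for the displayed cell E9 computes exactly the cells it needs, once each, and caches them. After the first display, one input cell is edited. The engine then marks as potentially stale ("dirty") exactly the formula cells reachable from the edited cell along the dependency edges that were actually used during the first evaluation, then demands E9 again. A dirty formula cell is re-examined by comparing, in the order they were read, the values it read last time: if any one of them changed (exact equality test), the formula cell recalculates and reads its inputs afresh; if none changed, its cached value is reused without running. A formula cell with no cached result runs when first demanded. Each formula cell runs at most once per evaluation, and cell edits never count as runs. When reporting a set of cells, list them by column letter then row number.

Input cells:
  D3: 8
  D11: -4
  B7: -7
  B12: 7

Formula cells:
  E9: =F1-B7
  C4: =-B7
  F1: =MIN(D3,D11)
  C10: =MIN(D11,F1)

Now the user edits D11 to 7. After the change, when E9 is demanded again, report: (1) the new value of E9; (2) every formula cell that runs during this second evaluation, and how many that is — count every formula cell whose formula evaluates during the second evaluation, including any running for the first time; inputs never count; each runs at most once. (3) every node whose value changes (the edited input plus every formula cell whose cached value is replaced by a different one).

First demand of the output computes:
  F1 = MIN(8, -4) = -4
  E9 = -4 - -7 = 3

After the edit, cleaning proceeds:
  F1: a read changed (D11 -4->7) — executes, giving 7.
  E9: a read changed (F1 -4->7) — executes, giving 14.

Demanding E9 again yields 14.
2 formula cells run: E9, F1.
The nodes whose values change: D11, E9, F1.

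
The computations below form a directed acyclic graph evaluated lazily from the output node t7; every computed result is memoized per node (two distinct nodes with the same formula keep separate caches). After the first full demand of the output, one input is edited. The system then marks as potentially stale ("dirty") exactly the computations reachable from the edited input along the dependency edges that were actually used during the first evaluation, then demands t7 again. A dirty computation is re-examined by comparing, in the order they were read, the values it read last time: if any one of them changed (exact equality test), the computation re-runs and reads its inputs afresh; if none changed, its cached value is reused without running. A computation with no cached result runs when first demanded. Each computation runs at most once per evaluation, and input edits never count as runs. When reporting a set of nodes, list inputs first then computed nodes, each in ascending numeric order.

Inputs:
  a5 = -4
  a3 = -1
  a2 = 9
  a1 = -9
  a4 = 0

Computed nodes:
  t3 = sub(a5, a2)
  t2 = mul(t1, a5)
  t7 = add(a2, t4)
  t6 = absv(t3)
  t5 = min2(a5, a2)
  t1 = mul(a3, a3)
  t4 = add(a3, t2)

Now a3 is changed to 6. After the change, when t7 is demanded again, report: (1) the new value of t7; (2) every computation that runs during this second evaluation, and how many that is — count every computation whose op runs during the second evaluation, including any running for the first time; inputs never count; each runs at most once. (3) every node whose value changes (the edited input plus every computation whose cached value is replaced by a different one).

Demanding t7 again yields -129.
4 computations run: t1, t2, t4, t7.
The nodes whose values change: a3, t1, t2, t4, t7.

First demand of the output computes:
  t1 = mul(-1, -1) = 1
  t2 = mul(1, -4) = -4
  t4 = add(-1, -4) = -5
  t7 = add(9, -5) = 4

After the edit, cleaning proceeds:
  t1: a read changed (a3 -1->6; a3 -1->6) — executes, giving 36.
  t2: a read changed (t1 1->36) — executes, giving -144.
  t4: a read changed (a3 -1->6; t2 -4->-144) — executes, giving -138.
  t7: a read changed (t4 -5->-138) — executes, giving -129.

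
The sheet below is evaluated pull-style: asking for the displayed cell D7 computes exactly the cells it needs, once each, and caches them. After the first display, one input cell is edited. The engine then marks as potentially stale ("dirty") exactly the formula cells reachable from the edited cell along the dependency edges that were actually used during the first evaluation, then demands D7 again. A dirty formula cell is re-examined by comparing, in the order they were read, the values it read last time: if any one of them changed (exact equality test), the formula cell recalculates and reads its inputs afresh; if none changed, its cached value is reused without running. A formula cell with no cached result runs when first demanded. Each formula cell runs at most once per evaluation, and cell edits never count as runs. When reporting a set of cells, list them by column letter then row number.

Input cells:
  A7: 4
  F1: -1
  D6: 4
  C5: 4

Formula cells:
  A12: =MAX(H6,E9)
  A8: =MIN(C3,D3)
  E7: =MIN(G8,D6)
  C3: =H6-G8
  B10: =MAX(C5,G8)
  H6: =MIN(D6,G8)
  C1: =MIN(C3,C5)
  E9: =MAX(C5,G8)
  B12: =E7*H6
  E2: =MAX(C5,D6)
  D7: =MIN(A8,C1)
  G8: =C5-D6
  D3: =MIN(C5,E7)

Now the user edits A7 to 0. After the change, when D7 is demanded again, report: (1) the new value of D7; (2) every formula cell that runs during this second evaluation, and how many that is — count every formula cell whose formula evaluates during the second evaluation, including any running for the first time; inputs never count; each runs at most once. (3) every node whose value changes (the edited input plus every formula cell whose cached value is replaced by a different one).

First demand of the output computes:
  G8 = 4 - 4 = 0
  E7 = MIN(0, 4) = 0
  D3 = MIN(4, 0) = 0
  H6 = MIN(4, 0) = 0
  C3 = 0 - 0 = 0
  A8 = MIN(0, 0) = 0
  C1 = MIN(0, 4) = 0
  D7 = MIN(0, 0) = 0

After the edit, cleaning proceeds:
  no node depends on A7 at all; the second demand re-runs nothing.

Note the shortcut — nothing in the graph depends on A7 at all, so no recomputation happens.

Demanding D7 again yields 0.
0 formula cells run: none.
The nodes whose values change: A7.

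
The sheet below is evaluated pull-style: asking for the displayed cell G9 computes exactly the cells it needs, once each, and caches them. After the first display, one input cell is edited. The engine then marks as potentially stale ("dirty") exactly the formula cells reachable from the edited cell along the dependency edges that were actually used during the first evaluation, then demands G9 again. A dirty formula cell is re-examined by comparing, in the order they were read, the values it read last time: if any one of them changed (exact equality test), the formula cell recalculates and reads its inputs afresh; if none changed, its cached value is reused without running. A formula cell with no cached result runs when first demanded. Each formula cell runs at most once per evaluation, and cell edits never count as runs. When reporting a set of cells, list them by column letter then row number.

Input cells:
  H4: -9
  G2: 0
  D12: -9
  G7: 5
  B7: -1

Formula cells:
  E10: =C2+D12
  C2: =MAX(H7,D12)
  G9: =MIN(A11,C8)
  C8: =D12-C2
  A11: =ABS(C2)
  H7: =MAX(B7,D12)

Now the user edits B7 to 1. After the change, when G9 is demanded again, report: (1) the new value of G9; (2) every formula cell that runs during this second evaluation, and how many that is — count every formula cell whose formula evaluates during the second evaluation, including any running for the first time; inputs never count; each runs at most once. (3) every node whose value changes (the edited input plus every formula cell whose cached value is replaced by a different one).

First demand of the output computes:
  H7 = MAX(-1, -9) = -1
  C2 = MAX(-1, -9) = -1
  A11 = ABS(-1) = 1
  C8 = -9 - -1 = -8
  G9 = MIN(1, -8) = -8

After the edit, cleaning proceeds:
  H7: a read changed (B7 -1->1) — executes, giving 1.
  C2: a read changed (H7 -1->1) — executes, giving 1.
  A11: a read changed (C2 -1->1) — executes, giving 1 — identical to its old value.
  C8: a read changed (C2 -1->1) — executes, giving -10.
  G9: a read changed (C8 -8->-10) — executes, giving -10.

Demanding G9 again yields -10.
5 formula cells run: A11, C2, C8, G9, H7.
The nodes whose values change: B7, C2, C8, G9, H7.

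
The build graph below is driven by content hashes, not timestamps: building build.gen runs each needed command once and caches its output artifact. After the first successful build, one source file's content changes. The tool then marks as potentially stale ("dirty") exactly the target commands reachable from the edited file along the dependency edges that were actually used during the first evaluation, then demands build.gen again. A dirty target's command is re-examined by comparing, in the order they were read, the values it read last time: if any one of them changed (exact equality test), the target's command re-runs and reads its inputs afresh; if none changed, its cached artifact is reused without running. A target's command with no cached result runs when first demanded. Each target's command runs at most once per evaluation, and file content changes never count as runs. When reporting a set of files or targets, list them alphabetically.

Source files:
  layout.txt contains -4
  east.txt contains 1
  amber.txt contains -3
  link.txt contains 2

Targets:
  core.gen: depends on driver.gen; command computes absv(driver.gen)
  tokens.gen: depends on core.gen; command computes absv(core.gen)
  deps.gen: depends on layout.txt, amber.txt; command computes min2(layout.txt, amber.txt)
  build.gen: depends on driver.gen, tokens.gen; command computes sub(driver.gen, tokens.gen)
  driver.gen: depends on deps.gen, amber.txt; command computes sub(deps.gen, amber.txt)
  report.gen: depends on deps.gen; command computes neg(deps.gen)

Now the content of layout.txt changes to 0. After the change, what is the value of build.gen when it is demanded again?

Initial pass — values computed on the first demand:
  deps.gen = min2(-4, -3) = -4
  driver.gen = sub(-4, -3) = -1
  core.gen = absv(-1) = 1
  tokens.gen = absv(1) = 1
  build.gen = sub(-1, 1) = -2

Second demand — change propagation:
  deps.gen: re-runs because layout.txt -4->0; new result -3.
  driver.gen: re-runs because deps.gen -4->-3; new result 0.
  core.gen: re-runs because driver.gen -1->0; new result 0.
  tokens.gen: re-runs because core.gen 1->0; new result 0.
  build.gen: re-runs because driver.gen -1->0; tokens.gen 1->0; new result 0.

build.gen now evaluates to 0.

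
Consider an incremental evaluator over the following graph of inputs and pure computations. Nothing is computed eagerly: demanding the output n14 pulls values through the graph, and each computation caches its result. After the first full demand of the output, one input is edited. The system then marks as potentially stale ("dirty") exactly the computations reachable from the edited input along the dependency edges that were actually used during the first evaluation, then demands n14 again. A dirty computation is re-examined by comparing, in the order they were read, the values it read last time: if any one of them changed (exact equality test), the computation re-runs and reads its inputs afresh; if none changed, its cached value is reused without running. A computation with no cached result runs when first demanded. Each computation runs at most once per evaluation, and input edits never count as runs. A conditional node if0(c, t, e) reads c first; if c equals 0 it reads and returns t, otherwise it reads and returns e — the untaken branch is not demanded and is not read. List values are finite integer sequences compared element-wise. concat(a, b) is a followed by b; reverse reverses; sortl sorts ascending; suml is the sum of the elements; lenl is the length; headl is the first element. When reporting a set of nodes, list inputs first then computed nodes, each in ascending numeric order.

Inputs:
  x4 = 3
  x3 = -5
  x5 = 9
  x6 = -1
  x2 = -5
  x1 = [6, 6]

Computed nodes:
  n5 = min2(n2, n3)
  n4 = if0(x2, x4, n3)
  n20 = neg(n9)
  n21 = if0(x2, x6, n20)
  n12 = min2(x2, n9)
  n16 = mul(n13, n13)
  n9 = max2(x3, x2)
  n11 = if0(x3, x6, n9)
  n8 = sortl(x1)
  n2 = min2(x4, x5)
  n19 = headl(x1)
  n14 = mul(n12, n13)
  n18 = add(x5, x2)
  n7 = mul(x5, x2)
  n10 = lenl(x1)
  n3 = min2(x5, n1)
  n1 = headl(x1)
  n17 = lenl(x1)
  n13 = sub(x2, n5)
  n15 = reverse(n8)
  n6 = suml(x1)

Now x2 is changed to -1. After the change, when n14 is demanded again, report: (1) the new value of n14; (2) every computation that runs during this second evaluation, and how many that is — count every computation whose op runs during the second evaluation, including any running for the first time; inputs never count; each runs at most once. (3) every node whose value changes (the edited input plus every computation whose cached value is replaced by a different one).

Initial pass — values computed on the first demand:
  n1 = headl([6, 6]) = 6
  n2 = min2(3, 9) = 3
  n3 = min2(9, 6) = 6
  n5 = min2(3, 6) = 3
  n9 = max2(-5, -5) = -5
  n12 = min2(-5, -5) = -5
  n13 = sub(-5, 3) = -8
  n14 = mul(-5, -8) = 40

Second demand — change propagation:
  n9: re-runs because x2 -5->-1; new result -1.
  n12: re-runs because x2 -5->-1; n9 -5->-1; new result -1.
  n13: re-runs because x2 -5->-1; new result -4.
  n14: re-runs because n12 -5->-1; n13 -8->-4; new result 4.

n14 now evaluates to 4.
Run set: n9, n12, n13, n14 (4 run).
Changed values: x2, n9, n12, n13, n14.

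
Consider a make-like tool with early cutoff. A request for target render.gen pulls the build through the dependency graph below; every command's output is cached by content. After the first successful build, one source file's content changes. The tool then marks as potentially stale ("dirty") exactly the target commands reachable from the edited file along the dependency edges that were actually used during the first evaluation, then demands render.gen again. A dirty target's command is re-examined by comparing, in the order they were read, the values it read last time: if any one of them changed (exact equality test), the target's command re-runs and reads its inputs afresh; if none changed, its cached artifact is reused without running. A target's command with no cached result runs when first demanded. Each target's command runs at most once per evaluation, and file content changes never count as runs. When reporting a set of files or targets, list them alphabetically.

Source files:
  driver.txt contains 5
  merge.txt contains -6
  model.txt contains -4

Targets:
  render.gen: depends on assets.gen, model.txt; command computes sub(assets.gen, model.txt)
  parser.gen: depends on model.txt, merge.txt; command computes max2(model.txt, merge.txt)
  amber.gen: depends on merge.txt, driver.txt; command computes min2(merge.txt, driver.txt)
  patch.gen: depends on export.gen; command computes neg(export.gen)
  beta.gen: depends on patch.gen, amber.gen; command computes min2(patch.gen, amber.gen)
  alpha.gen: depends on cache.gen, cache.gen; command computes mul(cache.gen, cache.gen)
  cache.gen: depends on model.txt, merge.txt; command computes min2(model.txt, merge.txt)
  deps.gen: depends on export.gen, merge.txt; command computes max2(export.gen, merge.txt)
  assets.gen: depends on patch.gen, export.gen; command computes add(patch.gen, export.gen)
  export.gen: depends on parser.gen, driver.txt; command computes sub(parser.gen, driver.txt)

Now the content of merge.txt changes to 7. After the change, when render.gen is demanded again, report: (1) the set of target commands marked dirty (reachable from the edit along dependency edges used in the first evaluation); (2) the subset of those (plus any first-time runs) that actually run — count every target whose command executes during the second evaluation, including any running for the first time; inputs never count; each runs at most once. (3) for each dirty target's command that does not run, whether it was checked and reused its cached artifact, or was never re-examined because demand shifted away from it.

First demand of the output computes:
  parser.gen = max2(-4, -6) = -4
  export.gen = sub(-4, 5) = -9
  patch.gen = neg(-9) = 9
  assets.gen = add(9, -9) = 0
  render.gen = sub(0, -4) = 4

After the edit, cleaning proceeds:
  parser.gen: a read changed (merge.txt -6->7) — executes, giving 7.
  export.gen: a read changed (parser.gen -4->7) — executes, giving 2.
  patch.gen: a read changed (export.gen -9->2) — executes, giving -2.
  assets.gen: a read changed (patch.gen 9->-2; export.gen -9->2) — executes, giving 0 — identical to its old value.
  render.gen: dirty, but its reads are unchanged (assets.gen unchanged, model.txt unchanged); cached 4 stands.

Note the absorption at assets.gen: it re-runs yet its value is the same, leaving the output's value untouched.

The edit dirties: assets.gen, export.gen, parser.gen, patch.gen, render.gen.
4 target commands run: assets.gen, export.gen, parser.gen, patch.gen.
Cache hits after checking: render.gen.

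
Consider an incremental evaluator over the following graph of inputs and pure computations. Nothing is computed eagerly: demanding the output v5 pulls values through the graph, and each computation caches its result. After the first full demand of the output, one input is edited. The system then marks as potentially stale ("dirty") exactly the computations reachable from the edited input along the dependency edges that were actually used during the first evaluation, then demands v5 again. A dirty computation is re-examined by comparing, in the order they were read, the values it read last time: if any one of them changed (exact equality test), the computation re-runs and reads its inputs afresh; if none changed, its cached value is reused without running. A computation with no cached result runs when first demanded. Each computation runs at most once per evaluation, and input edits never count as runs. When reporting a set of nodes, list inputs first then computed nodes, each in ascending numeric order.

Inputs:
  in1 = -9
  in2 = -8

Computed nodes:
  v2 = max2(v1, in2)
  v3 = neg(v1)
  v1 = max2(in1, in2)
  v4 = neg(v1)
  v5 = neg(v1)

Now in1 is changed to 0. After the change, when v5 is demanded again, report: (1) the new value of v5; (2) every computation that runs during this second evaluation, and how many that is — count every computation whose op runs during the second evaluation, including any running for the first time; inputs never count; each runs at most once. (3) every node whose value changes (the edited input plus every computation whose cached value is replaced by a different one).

v5 now evaluates to 0.
Run set: v1, v5 (2 run).
Changed values: in1, v1, v5.

Initial pass — values computed on the first demand:
  v1 = max2(-9, -8) = -8
  v5 = neg(-8) = 8

Second demand — change propagation:
  v1: re-runs because in1 -9->0; new result 0.
  v5: re-runs because v1 -8->0; new result 0.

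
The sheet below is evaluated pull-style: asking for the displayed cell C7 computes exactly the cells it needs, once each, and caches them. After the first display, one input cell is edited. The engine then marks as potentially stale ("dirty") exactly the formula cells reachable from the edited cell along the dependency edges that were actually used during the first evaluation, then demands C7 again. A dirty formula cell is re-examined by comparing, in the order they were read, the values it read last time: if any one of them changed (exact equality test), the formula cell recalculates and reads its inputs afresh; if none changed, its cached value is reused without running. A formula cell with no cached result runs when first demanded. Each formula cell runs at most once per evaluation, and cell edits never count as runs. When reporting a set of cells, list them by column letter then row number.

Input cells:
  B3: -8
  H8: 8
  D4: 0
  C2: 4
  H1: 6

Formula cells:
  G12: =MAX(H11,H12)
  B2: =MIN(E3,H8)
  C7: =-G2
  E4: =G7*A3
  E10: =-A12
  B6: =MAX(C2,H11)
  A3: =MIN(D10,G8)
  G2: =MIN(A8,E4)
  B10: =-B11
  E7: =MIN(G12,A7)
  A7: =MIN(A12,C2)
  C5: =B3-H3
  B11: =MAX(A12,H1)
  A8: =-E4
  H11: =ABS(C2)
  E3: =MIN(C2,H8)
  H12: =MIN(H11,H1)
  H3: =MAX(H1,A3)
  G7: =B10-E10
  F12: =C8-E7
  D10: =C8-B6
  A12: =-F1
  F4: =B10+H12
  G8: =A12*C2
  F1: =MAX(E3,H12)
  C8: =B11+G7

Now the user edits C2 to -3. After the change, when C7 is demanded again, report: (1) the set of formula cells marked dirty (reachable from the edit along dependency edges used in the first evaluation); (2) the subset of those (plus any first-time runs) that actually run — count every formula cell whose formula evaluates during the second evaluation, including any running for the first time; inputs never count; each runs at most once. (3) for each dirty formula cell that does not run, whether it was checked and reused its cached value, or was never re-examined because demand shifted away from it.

First demand of the output computes:
  E3 = MIN(4, 8) = 4
  H11 = ABS(4) = 4
  B6 = MAX(4, 4) = 4
  H12 = MIN(4, 6) = 4
  F1 = MAX(4, 4) = 4
  A12 = -(4) = -4
  B11 = MAX(-4, 6) = 6
  B10 = -(6) = -6
  E10 = -(-4) = 4
  G7 = -6 - 4 = -10
  C8 = 6 + -10 = -4
  D10 = -4 - 4 = -8
  G8 = -4 * 4 = -16
  A3 = MIN(-8, -16) = -16
  E4 = -10 * -16 = 160
  A8 = -(160) = -160
  G2 = MIN(-160, 160) = -160
  C7 = -(-160) = 160

After the edit, cleaning proceeds:
  E3: a read changed (C2 4->-3) — executes, giving -3.
  H11: a read changed (C2 4->-3) — executes, giving 3.
  B6: a read changed (C2 4->-3; H11 4->3) — executes, giving 3.
  H12: a read changed (H11 4->3) — executes, giving 3.
  F1: a read changed (E3 4->-3; H12 4->3) — executes, giving 3.
  A12: a read changed (F1 4->3) — executes, giving -3.
  B11: a read changed (A12 -4->-3) — executes, giving 6 — identical to its old value.
  B10: dirty, but its reads are unchanged (B11 unchanged); cached -6 stands.
  E10: a read changed (A12 -4->-3) — executes, giving 3.
  G7: a read changed (E10 4->3) — executes, giving -9.
  C8: a read changed (G7 -10->-9) — executes, giving -3.
  D10: a read changed (C8 -4->-3; B6 4->3) — executes, giving -6.
  G8: a read changed (A12 -4->-3; C2 4->-3) — executes, giving 9.
  A3: a read changed (D10 -8->-6; G8 -16->9) — executes, giving -6.
  E4: a read changed (G7 -10->-9; A3 -16->-6) — executes, giving 54.
  A8: a read changed (E4 160->54) — executes, giving -54.
  G2: a read changed (A8 -160->-54; E4 160->54) — executes, giving -54.
  C7: a read changed (G2 -160->-54) — executes, giving 54.

Note where the cutoff bites: B10 is checked, finds nothing changed, and keeps its cache.

The edit dirties: A3, A8, A12, B6, B10, B11, C7, C8, D10, E3, E4, E10, F1, G2, G7, G8, H11, H12.
17 formula cells run: A3, A8, A12, B6, B11, C7, C8, D10, E3, E4, E10, F1, G2, G7, G8, H11, H12.
Cache hits after checking: B10.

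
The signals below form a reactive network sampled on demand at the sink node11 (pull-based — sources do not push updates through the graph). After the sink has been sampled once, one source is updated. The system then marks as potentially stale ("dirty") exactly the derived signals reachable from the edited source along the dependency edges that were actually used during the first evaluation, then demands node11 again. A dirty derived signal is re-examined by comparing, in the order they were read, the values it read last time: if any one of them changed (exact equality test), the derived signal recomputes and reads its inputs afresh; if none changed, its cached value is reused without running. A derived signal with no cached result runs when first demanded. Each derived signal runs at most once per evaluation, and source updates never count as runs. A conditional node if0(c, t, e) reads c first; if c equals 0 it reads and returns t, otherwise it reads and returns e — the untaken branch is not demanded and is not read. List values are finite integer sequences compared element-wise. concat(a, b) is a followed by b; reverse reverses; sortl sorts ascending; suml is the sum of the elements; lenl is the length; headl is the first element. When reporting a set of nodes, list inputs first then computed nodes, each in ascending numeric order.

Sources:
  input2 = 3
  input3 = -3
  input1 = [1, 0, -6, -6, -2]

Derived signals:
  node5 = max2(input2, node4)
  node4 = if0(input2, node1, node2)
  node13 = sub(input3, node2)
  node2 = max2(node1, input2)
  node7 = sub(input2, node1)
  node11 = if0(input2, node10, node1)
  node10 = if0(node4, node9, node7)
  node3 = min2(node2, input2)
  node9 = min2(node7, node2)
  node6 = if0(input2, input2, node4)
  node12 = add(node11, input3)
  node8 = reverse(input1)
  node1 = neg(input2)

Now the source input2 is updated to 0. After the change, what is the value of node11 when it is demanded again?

Initial pass — values computed on the first demand:
  node1 = neg(3) = -3
  node11 = if0(input2=3 -> else branch node1) = -3

Second demand — change propagation:
  node1: re-runs because input2 3->0; new result 0.
  node2: newly demanded (no cache) — executes and yields 0.
  node4: newly demanded (no cache) — executes and yields 0.
  node7: newly demanded (no cache) — executes and yields 0.
  node9: newly demanded (no cache) — executes and yields 0.
  node10: newly demanded (no cache) — executes and yields 0.
  node11: re-runs because input2 3->0; node1 -3->0; new result 0.

The important point: the flipped condition pulls in fresh nodes; node2, node4, node7, node9, node10 run for the first time.

node11 now evaluates to 0.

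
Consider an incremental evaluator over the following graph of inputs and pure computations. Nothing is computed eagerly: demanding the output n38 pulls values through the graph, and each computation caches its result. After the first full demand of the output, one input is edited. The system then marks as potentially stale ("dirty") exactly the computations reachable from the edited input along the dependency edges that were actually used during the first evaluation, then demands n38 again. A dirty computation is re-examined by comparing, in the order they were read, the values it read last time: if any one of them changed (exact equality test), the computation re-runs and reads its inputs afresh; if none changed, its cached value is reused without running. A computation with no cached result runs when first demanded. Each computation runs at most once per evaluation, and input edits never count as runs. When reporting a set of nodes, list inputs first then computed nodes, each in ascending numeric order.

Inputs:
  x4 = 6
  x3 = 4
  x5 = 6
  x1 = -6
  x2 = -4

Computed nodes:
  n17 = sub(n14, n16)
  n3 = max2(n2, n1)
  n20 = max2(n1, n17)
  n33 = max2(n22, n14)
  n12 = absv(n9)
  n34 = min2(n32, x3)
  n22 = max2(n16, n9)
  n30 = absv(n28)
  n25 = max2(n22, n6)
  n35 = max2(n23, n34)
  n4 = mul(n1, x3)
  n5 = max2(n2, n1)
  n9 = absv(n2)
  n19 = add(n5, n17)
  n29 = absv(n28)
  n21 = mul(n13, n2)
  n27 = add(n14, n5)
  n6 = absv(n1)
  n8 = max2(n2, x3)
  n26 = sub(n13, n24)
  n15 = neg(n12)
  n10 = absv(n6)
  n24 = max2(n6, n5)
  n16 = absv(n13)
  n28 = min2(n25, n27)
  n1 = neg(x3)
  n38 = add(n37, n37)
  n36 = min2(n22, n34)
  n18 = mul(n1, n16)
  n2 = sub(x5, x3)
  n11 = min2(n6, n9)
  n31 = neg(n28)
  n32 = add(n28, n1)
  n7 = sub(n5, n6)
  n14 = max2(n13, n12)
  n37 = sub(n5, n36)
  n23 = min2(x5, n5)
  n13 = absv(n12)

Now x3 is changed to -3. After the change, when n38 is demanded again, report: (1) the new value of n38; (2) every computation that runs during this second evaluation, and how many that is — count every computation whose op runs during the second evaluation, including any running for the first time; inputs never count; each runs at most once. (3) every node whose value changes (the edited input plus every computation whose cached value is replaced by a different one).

Initial pass — values computed on the first demand:
  n1 = neg(4) = -4
  n2 = sub(6, 4) = 2
  n5 = max2(2, -4) = 2
  n6 = absv(-4) = 4
  n9 = absv(2) = 2
  n12 = absv(2) = 2
  n13 = absv(2) = 2
  n14 = max2(2, 2) = 2
  n16 = absv(2) = 2
  n22 = max2(2, 2) = 2
  n25 = max2(2, 4) = 4
  n27 = add(2, 2) = 4
  n28 = min2(4, 4) = 4
  n32 = add(4, -4) = 0
  n34 = min2(0, 4) = 0
  n36 = min2(2, 0) = 0
  n37 = sub(2, 0) = 2
  n38 = add(2, 2) = 4

Second demand — change propagation:
  n1: re-runs because x3 4->-3; new result 3.
  n2: re-runs because x3 4->-3; new result 9.
  n5: re-runs because n2 2->9; n1 -4->3; new result 9.
  n6: re-runs because n1 -4->3; new result 3.
  n9: re-runs because n2 2->9; new result 9.
  n12: re-runs because n9 2->9; new result 9.
  n13: re-runs because n12 2->9; new result 9.
  n14: re-runs because n13 2->9; n12 2->9; new result 9.
  n16: re-runs because n13 2->9; new result 9.
  n22: re-runs because n16 2->9; n9 2->9; new result 9.
  n25: re-runs because n22 2->9; n6 4->3; new result 9.
  n27: re-runs because n14 2->9; n5 2->9; new result 18.
  n28: re-runs because n25 4->9; n27 4->18; new result 9.
  n32: re-runs because n28 4->9; n1 -4->3; new result 12.
  n34: re-runs because n32 0->12; x3 4->-3; new result -3.
  n36: re-runs because n22 2->9; n34 0->-3; new result -3.
  n37: re-runs because n5 2->9; n36 0->-3; new result 12.
  n38: re-runs because n37 2->12; n37 2->12; new result 24.

n38 now evaluates to 24.
Run set: n1, n2, n5, n6, n9, n12, n13, n14, n16, n22, n25, n27, n28, n32, n34, n36, n37, n38 (18 run).
Changed values: x3, n1, n2, n5, n6, n9, n12, n13, n14, n16, n22, n25, n27, n28, n32, n34, n36, n37, n38.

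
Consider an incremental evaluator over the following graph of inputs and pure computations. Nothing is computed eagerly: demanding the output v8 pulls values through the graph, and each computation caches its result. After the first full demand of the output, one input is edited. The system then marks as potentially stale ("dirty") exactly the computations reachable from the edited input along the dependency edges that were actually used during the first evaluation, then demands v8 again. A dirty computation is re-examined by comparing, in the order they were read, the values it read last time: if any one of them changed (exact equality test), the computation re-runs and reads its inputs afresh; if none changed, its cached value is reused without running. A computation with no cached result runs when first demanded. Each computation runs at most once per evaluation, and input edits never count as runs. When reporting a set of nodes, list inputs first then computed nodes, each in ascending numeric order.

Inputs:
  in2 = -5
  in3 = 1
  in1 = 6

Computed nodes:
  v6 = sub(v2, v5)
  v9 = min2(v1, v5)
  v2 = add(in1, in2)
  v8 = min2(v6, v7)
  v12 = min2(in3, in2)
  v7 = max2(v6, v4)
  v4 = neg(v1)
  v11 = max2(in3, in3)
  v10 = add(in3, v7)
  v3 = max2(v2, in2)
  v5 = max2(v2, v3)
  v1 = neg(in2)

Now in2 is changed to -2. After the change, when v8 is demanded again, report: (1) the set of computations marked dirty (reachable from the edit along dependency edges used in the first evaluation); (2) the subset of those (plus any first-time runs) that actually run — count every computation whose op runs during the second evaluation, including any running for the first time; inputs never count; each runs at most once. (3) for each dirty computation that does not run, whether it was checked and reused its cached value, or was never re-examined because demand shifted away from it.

Dirty set: v1, v2, v3, v4, v5, v6, v7, v8.
Run set: v1, v2, v3, v4, v5, v6, v7 (7 run).
Re-examined without running (cache reused): v8.
The important point: at v8 every value read last time is unchanged, so the dirty flag clears without a run.

Initial pass — values computed on the first demand:
  v1 = neg(-5) = 5
  v2 = add(6, -5) = 1
  v3 = max2(1, -5) = 1
  v4 = neg(5) = -5
  v5 = max2(1, 1) = 1
  v6 = sub(1, 1) = 0
  v7 = max2(0, -5) = 0
  v8 = min2(0, 0) = 0

Second demand — change propagation:
  v1: re-runs because in2 -5->-2; new result 2.
  v2: re-runs because in2 -5->-2; new result 4.
  v3: re-runs because v2 1->4; in2 -5->-2; new result 4.
  v4: re-runs because v1 5->2; new result -2.
  v5: re-runs because v2 1->4; v3 1->4; new result 4.
  v6: re-runs because v2 1->4; v5 1->4; new result 0 (unchanged).
  v7: re-runs because v4 -5->-2; new result 0 (unchanged).
  v8: re-examined; everything it read last time is the same (v6 unchanged, v7 unchanged) — cache 0 kept, no run.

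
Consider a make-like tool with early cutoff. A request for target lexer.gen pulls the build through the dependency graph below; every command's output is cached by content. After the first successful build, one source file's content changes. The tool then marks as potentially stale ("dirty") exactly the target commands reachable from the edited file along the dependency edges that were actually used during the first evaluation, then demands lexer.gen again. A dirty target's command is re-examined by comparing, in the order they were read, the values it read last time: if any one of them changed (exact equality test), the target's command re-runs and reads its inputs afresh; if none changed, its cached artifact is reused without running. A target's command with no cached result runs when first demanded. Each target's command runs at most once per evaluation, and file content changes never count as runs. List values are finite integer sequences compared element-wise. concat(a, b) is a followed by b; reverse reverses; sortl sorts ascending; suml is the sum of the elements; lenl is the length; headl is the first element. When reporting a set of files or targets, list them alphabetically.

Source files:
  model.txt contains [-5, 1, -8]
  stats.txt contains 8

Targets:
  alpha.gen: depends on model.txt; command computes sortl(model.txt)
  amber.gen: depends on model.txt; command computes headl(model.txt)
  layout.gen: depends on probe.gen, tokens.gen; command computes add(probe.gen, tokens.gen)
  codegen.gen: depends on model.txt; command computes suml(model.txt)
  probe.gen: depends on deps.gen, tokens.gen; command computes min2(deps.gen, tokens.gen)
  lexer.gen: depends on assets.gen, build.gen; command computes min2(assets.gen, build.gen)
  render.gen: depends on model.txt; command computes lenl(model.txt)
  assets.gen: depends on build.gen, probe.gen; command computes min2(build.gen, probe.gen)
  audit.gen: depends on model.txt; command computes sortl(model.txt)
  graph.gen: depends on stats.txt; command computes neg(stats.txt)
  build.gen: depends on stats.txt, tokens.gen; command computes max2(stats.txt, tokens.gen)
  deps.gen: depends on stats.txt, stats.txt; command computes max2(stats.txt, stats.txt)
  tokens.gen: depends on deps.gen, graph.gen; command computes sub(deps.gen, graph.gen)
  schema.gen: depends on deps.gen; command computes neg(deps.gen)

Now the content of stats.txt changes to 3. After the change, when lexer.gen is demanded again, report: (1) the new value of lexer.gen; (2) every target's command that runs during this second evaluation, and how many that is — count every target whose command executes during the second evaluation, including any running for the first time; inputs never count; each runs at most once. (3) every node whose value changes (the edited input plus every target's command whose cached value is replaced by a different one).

First demand of the output computes:
  deps.gen = max2(8, 8) = 8
  graph.gen = neg(8) = -8
  tokens.gen = sub(8, -8) = 16
  build.gen = max2(8, 16) = 16
  probe.gen = min2(8, 16) = 8
  assets.gen = min2(16, 8) = 8
  lexer.gen = min2(8, 16) = 8

After the edit, cleaning proceeds:
  deps.gen: a read changed (stats.txt 8->3; stats.txt 8->3) — executes, giving 3.
  graph.gen: a read changed (stats.txt 8->3) — executes, giving -3.
  tokens.gen: a read changed (deps.gen 8->3; graph.gen -8->-3) — executes, giving 6.
  build.gen: a read changed (stats.txt 8->3; tokens.gen 16->6) — executes, giving 6.
  probe.gen: a read changed (deps.gen 8->3; tokens.gen 16->6) — executes, giving 3.
  assets.gen: a read changed (build.gen 16->6; probe.gen 8->3) — executes, giving 3.
  lexer.gen: a read changed (assets.gen 8->3; build.gen 16->6) — executes, giving 3.

Demanding lexer.gen again yields 3.
7 target commands run: assets.gen, build.gen, deps.gen, graph.gen, lexer.gen, probe.gen, tokens.gen.
The nodes whose values change: assets.gen, build.gen, deps.gen, graph.gen, lexer.gen, probe.gen, stats.txt, tokens.gen.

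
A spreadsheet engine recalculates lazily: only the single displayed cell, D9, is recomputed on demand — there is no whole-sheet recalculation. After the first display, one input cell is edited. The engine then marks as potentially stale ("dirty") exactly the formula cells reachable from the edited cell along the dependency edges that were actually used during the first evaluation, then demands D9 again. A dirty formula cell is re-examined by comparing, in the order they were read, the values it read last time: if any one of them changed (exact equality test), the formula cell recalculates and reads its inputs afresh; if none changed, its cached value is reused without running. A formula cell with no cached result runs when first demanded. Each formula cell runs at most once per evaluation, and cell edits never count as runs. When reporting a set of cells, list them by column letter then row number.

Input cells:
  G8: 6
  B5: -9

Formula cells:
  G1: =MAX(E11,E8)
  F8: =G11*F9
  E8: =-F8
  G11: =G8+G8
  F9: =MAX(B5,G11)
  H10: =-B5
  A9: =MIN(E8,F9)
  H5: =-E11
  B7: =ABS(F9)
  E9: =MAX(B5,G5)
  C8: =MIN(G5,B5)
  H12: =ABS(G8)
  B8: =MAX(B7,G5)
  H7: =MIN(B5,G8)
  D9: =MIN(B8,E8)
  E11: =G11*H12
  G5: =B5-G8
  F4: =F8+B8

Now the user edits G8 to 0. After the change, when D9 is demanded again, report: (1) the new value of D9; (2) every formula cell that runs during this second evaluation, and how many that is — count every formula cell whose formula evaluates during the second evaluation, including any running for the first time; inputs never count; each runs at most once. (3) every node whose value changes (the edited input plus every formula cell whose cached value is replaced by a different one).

First evaluation (everything demanded from the output):
  G5 = -9 - 6 = -15
  G11 = 6 + 6 = 12
  F9 = MAX(-9, 12) = 12
  B7 = ABS(12) = 12
  B8 = MAX(12, -15) = 12
  F8 = 12 * 12 = 144
  E8 = -(144) = -144
  D9 = MIN(12, -144) = -144

Propagation after the edit:
  G5: runs — G8 6->0; result -9.
  G11: runs — G8 6->0; G8 6->0; result 0.
  F9: runs — G11 12->0; result 0.
  B7: runs — F9 12->0; result 0.
  B8: runs — B7 12->0; G5 -15->-9; result 0.
  F8: runs — G11 12->0; F9 12->0; result 0.
  E8: runs — F8 144->0; result 0.
  D9: runs — B8 12->0; E8 -144->0; result 0.

New value of D9: 0.
Formula cells that run: B7, B8, D9, E8, F8, F9, G5, G11 — 8 in total.
Values that change: B7, B8, D9, E8, F8, F9, G5, G8, G11.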